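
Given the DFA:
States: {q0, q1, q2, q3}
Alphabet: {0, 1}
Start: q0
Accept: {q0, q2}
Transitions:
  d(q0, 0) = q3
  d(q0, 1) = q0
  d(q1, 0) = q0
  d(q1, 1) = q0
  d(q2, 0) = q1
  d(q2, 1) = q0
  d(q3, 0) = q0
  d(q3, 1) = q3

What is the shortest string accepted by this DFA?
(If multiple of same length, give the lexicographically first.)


BFS by string length (lex-first path to each state shown):
  len 0: q0<-""
Found accept state at length 0.

"" (empty string)


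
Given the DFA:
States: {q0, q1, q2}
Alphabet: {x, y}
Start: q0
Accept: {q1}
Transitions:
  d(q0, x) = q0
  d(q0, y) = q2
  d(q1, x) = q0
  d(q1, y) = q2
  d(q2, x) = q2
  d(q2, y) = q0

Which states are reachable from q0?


BFS from q0:
  layer 0: {q0}
  layer 1: {q2}

{q0, q2}


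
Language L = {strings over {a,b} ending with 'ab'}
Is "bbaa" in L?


last two symbols = 'aa'

No, "bbaa" is not in L


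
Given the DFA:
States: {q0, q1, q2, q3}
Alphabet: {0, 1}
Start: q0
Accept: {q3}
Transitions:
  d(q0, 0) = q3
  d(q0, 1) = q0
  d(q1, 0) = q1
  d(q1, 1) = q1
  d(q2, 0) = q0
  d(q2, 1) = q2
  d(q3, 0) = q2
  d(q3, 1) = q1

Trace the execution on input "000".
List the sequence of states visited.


Input: 000
d(q0, 0) = q3
d(q3, 0) = q2
d(q2, 0) = q0


q0 -> q3 -> q2 -> q0


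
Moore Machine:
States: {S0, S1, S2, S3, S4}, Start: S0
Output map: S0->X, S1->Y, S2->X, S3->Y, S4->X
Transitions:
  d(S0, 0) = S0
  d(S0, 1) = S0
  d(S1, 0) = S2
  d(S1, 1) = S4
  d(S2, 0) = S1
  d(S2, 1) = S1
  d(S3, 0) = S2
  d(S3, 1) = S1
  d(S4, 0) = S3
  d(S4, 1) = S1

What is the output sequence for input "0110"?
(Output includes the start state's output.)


Start: S0 (output X)
  --0--> S0 (output X)
  --1--> S0 (output X)
  --1--> S0 (output X)
  --0--> S0 (output X)

"XXXXX"


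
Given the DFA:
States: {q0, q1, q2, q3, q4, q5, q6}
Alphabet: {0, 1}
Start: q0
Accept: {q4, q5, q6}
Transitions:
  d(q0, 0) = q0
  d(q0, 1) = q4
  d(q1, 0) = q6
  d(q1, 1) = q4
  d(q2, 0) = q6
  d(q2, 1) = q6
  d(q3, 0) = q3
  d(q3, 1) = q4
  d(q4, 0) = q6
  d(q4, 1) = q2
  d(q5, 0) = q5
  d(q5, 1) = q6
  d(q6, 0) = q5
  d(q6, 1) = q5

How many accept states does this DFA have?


Accept states listed: {q4, q5, q6}
Counting: q4(1) q5(2) q6(3)

3


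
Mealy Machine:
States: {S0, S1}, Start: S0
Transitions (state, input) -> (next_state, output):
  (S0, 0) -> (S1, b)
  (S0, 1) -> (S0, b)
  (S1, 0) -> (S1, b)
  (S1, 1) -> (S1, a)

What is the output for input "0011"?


Step-by-step:
  (S0, 0) -> (S1, b)
  (S1, 0) -> (S1, b)
  (S1, 1) -> (S1, a)
  (S1, 1) -> (S1, a)

"bbaa"


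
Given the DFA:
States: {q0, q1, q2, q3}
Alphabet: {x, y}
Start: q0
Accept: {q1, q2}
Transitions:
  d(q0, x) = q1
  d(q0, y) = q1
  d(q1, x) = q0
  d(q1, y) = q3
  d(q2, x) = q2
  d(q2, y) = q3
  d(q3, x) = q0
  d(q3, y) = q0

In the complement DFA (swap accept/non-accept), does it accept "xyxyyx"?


Trace: q0 -> q1 -> q3 -> q0 -> q1 -> q3 -> q0
Final: q0
Original accept: {q1, q2}
Complement: q0 is not in original accept

Yes, complement accepts (original rejects)


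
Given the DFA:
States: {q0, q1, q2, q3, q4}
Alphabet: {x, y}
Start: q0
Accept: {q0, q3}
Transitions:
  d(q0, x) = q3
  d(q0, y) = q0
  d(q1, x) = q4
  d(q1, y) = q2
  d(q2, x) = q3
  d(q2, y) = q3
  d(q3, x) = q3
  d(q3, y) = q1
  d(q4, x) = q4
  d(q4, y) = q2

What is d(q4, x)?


Looking up transition d(q4, x)

q4


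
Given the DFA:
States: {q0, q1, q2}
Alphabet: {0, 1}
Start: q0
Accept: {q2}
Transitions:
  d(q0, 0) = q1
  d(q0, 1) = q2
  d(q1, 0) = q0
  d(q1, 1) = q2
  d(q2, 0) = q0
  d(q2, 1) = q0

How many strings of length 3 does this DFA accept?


Enumerating all length-3 strings:
  "000" -> q1 [reject]
  "001" -> q2 [accept]
  "010" -> q0 [reject]
  "011" -> q0 [reject]
  "100" -> q1 [reject]
  "101" -> q2 [accept]
  "110" -> q1 [reject]
  "111" -> q2 [accept]

3 out of 8


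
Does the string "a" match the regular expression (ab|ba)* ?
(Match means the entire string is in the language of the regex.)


|string| = 1; first = 'a'; last = 'a'

No, "a" does not match (ab|ba)*


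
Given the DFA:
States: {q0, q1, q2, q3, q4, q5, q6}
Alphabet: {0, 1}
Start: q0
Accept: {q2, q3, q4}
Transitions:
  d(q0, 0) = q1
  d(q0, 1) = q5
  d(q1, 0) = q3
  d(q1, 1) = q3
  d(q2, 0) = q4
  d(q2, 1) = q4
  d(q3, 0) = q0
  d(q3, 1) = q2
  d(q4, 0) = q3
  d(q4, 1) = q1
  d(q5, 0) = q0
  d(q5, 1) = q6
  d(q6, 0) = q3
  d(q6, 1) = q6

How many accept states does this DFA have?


Accept states listed: {q2, q3, q4}
Counting: q2(1) q3(2) q4(3)

3


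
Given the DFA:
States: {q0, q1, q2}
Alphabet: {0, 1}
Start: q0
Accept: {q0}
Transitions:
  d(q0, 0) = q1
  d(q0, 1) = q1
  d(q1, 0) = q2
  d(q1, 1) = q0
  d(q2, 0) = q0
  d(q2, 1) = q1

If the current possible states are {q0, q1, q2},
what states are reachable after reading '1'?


Apply transition on '1' from each current state:
  d(q0, 1) = q1
  d(q1, 1) = q0
  d(q2, 1) = q1

{q0, q1}


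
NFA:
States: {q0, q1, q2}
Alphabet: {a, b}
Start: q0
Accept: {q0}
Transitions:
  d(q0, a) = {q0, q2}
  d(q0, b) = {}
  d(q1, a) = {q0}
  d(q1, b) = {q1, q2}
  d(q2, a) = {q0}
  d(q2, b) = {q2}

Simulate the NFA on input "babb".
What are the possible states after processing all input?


Start: {q0}
  --b--> {}
  --a--> {}
  --b--> {}
  --b--> {}

{} (empty set, no valid transitions)


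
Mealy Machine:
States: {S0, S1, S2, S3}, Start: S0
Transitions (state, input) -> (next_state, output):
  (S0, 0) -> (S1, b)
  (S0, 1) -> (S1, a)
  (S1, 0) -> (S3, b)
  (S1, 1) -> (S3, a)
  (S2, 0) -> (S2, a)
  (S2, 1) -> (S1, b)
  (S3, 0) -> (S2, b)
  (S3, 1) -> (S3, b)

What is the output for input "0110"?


Step-by-step:
  (S0, 0) -> (S1, b)
  (S1, 1) -> (S3, a)
  (S3, 1) -> (S3, b)
  (S3, 0) -> (S2, b)

"babb"


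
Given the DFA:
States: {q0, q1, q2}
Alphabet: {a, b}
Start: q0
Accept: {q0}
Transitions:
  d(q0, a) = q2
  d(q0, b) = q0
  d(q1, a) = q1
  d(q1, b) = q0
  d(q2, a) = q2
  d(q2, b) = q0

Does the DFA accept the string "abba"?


Trace: q0 -> q2 -> q0 -> q0 -> q2
Final state: q2
Accept states: {q0}

No, rejected (final state q2 is not an accept state)


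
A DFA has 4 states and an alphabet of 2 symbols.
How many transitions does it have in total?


Each state has exactly one transition per symbol.
4 * 2 = 8

8


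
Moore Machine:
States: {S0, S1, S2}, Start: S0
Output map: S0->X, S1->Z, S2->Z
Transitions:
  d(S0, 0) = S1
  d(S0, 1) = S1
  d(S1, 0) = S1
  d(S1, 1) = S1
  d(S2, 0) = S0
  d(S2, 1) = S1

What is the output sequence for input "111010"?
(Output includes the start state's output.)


Start: S0 (output X)
  --1--> S1 (output Z)
  --1--> S1 (output Z)
  --1--> S1 (output Z)
  --0--> S1 (output Z)
  --1--> S1 (output Z)
  --0--> S1 (output Z)

"XZZZZZZ"


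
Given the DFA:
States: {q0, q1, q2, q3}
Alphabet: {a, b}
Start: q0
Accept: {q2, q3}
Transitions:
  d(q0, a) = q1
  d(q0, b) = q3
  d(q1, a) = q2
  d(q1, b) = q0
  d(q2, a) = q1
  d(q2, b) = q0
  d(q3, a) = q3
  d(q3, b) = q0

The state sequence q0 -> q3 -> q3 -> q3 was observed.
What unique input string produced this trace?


Trace back each transition to find the symbol:
  q0 --[b]--> q3
  q3 --[a]--> q3
  q3 --[a]--> q3

"baa"


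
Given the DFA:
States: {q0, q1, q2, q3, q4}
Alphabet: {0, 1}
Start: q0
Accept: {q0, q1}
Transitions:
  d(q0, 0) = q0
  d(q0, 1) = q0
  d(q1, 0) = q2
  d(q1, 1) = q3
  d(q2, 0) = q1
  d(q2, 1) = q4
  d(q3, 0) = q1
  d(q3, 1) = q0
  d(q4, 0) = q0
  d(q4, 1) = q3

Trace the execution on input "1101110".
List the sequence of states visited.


Input: 1101110
d(q0, 1) = q0
d(q0, 1) = q0
d(q0, 0) = q0
d(q0, 1) = q0
d(q0, 1) = q0
d(q0, 1) = q0
d(q0, 0) = q0


q0 -> q0 -> q0 -> q0 -> q0 -> q0 -> q0 -> q0


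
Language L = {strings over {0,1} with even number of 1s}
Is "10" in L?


count('1') = 1; 1 mod 2 = 1

No, "10" is not in L


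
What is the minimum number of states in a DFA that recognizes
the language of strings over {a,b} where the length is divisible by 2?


States track (length) mod 2.
Need 2 states: one per remainder 0..1; accept = remainder 0.

2


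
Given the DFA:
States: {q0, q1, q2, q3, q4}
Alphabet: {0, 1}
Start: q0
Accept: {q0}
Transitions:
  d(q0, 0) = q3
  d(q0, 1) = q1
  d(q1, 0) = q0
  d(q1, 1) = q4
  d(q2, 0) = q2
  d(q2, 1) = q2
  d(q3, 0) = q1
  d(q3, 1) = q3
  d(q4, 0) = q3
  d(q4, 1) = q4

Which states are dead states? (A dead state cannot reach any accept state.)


Forward reachability from each state:
  q0 -> reaches accept state q0 (live)
  q1 -> reaches accept state q0 (live)
  q2 -> reaches {q2}, no accept state (dead)
  q3 -> reaches accept state q0 (live)
  q4 -> reaches accept state q0 (live)

{q2}


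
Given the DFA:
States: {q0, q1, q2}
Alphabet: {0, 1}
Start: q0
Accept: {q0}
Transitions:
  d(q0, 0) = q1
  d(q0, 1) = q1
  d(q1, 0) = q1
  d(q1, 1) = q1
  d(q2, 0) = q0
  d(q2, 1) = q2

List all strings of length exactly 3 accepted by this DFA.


All strings of length 3: 8 total
Accepted: 0

None


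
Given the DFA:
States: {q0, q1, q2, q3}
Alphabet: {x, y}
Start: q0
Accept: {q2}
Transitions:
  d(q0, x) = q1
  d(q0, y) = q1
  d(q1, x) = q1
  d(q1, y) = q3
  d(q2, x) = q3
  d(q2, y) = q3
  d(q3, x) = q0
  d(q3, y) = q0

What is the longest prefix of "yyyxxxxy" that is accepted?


Run the DFA, marking each prefix where the state is accepting:
  "" -> q0 [reject]
  "y" -> q1 [reject]
  "yy" -> q3 [reject]
  "yyy" -> q0 [reject]
  "yyyx" -> q1 [reject]
  "yyyxx" -> q1 [reject]
  "yyyxxx" -> q1 [reject]
  "yyyxxxx" -> q1 [reject]
  "yyyxxxxy" -> q3 [reject]

No prefix is accepted


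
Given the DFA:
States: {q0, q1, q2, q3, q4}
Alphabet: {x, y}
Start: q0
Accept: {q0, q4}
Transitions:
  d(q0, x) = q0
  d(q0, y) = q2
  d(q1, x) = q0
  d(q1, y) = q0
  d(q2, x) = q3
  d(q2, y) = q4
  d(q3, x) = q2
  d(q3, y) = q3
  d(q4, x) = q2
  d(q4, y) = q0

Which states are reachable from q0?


BFS from q0:
  layer 0: {q0}
  layer 1: {q2}
  layer 2: {q3, q4}

{q0, q2, q3, q4}


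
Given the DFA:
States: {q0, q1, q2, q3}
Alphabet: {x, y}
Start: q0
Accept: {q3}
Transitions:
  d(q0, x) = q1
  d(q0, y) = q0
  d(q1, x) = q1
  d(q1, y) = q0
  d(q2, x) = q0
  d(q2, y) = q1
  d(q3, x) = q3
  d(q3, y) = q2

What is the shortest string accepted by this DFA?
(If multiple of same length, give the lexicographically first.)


BFS by string length (lex-first path to each state shown):
  len 0: q0<-""
  len 1: q0<-"y", q1<-"x"
  len 2: q0<-"xy", q1<-"xx"
  len 3: q0<-"xxy", q1<-"xxx"
  len 4: q0<-"xxxy", q1<-"xxxx"
  len 5: q0<-"xxxxy", q1<-"xxxxx"
  len 6: q0<-"xxxxxy", q1<-"xxxxxx"
  len 7: q0<-"xxxxxxy", q1<-"xxxxxxx"
  len 8: q0<-"xxxxxxxy", q1<-"xxxxxxxx"

No string accepted (empty language)


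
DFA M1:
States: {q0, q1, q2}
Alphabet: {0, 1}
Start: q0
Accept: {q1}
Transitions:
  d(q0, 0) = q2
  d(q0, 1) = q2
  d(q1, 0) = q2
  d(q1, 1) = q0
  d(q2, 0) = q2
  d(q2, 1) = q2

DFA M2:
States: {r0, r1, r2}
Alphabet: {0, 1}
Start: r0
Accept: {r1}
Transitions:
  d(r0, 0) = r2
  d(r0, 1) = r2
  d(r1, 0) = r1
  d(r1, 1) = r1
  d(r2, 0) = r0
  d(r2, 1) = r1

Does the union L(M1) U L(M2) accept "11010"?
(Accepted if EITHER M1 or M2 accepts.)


M1: final=q2 accepted=False
M2: final=r1 accepted=True

Yes, union accepts


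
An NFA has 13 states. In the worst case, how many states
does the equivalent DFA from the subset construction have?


Subset construction: one DFA state per subset of NFA states.
2^13 = 8192

8192


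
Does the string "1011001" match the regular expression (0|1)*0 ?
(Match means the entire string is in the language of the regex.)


|string| = 7; first = '1'; last = '1'

No, "1011001" does not match (0|1)*0


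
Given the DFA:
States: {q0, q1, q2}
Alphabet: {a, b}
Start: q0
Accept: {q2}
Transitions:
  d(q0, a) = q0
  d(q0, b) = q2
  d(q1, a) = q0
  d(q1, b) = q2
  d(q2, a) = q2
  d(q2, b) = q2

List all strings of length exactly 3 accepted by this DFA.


All strings of length 3: 8 total
Accepted: 7

"aab", "aba", "abb", "baa", "bab", "bba", "bbb"


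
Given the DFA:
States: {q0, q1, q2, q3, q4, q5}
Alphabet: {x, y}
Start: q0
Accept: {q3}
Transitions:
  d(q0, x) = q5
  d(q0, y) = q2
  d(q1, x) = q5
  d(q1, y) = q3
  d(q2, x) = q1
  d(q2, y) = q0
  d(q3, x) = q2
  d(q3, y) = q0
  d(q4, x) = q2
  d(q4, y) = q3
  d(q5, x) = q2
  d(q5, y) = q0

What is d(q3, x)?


Looking up transition d(q3, x)

q2


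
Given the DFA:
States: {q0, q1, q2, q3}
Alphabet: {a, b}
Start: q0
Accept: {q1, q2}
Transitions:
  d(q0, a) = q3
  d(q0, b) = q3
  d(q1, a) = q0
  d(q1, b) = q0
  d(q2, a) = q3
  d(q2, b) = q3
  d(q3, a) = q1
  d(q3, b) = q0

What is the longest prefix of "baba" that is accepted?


Run the DFA, marking each prefix where the state is accepting:
  "" -> q0 [reject]
  "b" -> q3 [reject]
  "ba" -> q1 [accept]
  "bab" -> q0 [reject]
  "baba" -> q3 [reject]

"ba"


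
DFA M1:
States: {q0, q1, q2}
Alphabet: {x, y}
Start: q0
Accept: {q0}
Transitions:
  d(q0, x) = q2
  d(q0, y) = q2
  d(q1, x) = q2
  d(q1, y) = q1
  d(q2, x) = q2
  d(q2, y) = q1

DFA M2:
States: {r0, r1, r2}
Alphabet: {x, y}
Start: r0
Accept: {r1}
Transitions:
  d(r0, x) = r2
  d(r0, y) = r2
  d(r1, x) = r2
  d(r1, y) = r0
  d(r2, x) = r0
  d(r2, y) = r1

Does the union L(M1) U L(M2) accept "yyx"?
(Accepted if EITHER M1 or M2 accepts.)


M1: final=q2 accepted=False
M2: final=r2 accepted=False

No, union rejects (neither accepts)


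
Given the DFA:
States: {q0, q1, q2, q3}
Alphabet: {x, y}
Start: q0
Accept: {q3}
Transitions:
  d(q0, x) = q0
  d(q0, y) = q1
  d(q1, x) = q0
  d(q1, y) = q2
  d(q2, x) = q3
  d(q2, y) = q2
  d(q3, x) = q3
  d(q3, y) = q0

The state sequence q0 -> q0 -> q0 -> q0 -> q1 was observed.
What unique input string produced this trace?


Trace back each transition to find the symbol:
  q0 --[x]--> q0
  q0 --[x]--> q0
  q0 --[x]--> q0
  q0 --[y]--> q1

"xxxy"


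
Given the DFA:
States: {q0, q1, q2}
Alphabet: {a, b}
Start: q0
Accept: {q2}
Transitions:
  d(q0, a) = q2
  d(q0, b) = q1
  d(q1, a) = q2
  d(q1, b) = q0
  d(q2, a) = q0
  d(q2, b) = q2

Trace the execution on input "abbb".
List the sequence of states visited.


Input: abbb
d(q0, a) = q2
d(q2, b) = q2
d(q2, b) = q2
d(q2, b) = q2


q0 -> q2 -> q2 -> q2 -> q2


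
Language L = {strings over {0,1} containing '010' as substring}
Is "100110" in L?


'010' does not occur

No, "100110" is not in L


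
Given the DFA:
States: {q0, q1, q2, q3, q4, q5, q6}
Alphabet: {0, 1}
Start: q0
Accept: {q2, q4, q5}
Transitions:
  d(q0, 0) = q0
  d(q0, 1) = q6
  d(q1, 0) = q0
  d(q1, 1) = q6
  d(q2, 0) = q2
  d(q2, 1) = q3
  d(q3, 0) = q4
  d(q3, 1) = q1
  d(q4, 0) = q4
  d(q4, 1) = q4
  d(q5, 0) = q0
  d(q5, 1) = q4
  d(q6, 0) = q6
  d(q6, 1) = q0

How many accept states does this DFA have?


Accept states listed: {q2, q4, q5}
Counting: q2(1) q4(2) q5(3)

3


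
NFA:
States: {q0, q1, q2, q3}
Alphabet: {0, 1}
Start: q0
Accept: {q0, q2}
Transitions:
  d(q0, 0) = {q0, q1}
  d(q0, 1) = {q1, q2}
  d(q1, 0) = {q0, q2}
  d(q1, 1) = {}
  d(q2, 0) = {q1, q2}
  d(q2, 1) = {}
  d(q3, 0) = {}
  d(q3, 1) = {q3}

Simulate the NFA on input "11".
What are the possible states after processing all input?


Start: {q0}
  --1--> {q1, q2}
  --1--> {}

{} (empty set, no valid transitions)


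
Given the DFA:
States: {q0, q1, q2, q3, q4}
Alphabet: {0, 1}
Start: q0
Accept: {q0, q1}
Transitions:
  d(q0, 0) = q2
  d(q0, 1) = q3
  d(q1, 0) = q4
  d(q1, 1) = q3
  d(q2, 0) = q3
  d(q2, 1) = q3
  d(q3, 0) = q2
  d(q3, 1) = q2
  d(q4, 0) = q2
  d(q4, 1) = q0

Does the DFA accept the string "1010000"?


Trace: q0 -> q3 -> q2 -> q3 -> q2 -> q3 -> q2 -> q3
Final state: q3
Accept states: {q0, q1}

No, rejected (final state q3 is not an accept state)


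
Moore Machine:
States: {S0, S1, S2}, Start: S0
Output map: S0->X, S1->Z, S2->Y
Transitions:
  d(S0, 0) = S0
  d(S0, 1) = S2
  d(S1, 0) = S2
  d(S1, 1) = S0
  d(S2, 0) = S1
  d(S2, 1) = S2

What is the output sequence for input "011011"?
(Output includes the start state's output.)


Start: S0 (output X)
  --0--> S0 (output X)
  --1--> S2 (output Y)
  --1--> S2 (output Y)
  --0--> S1 (output Z)
  --1--> S0 (output X)
  --1--> S2 (output Y)

"XXYYZXY"


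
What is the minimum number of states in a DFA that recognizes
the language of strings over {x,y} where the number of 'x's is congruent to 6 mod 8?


States track (count of 'x') mod 8.
Need 8 states: one per remainder 0..7; accept = remainder 6.

8


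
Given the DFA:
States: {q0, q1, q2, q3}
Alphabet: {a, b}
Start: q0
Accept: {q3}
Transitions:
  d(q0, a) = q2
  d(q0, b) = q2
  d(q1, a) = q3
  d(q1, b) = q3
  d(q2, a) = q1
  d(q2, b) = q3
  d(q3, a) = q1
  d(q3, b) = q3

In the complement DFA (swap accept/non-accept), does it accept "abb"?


Trace: q0 -> q2 -> q3 -> q3
Final: q3
Original accept: {q3}
Complement: q3 is in original accept

No, complement rejects (original accepts)


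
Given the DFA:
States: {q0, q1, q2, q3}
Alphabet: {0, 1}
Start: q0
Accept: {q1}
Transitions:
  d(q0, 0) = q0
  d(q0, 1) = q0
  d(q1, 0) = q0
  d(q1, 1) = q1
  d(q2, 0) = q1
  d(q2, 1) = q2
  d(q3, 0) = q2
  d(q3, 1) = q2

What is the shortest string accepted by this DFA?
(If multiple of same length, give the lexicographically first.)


BFS by string length (lex-first path to each state shown):
  len 0: q0<-""
  len 1: q0<-"0"
  len 2: q0<-"00"
  len 3: q0<-"000"
  len 4: q0<-"0000"
  len 5: q0<-"00000"
  len 6: q0<-"000000"
  len 7: q0<-"0000000"
  len 8: q0<-"00000000"

No string accepted (empty language)


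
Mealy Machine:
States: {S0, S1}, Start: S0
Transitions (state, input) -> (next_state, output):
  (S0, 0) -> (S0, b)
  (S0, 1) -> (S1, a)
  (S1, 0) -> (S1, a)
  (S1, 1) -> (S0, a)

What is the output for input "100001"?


Step-by-step:
  (S0, 1) -> (S1, a)
  (S1, 0) -> (S1, a)
  (S1, 0) -> (S1, a)
  (S1, 0) -> (S1, a)
  (S1, 0) -> (S1, a)
  (S1, 1) -> (S0, a)

"aaaaaa"


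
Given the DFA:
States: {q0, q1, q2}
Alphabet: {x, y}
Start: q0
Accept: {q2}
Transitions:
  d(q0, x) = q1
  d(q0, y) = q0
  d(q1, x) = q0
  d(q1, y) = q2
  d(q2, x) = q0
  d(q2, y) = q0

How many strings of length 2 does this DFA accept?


Enumerating all length-2 strings:
  "xx" -> q0 [reject]
  "xy" -> q2 [accept]
  "yx" -> q1 [reject]
  "yy" -> q0 [reject]

1 out of 4


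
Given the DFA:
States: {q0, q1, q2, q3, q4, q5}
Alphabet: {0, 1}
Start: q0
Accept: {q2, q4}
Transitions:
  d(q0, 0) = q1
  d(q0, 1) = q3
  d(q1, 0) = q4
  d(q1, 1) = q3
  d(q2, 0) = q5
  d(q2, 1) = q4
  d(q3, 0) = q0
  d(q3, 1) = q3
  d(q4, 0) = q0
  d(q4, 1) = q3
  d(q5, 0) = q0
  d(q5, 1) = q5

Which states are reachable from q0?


BFS from q0:
  layer 0: {q0}
  layer 1: {q1, q3}
  layer 2: {q4}

{q0, q1, q3, q4}


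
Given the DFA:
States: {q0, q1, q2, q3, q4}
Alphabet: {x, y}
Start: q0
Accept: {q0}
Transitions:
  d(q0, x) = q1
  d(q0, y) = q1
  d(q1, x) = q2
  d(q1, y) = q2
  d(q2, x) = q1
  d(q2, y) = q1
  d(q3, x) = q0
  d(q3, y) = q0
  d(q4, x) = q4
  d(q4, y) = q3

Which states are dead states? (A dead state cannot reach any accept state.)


Forward reachability from each state:
  q0 -> reaches accept state q0 (live)
  q1 -> reaches {q1, q2}, no accept state (dead)
  q2 -> reaches {q1, q2}, no accept state (dead)
  q3 -> reaches accept state q0 (live)
  q4 -> reaches accept state q0 (live)

{q1, q2}


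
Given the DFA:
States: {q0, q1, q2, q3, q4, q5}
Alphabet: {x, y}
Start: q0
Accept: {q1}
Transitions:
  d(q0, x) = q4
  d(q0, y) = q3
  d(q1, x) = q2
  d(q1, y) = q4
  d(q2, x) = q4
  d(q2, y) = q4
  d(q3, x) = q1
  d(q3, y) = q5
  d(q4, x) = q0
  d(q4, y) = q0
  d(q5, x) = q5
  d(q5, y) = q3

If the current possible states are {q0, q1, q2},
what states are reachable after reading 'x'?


Apply transition on 'x' from each current state:
  d(q0, x) = q4
  d(q1, x) = q2
  d(q2, x) = q4

{q2, q4}


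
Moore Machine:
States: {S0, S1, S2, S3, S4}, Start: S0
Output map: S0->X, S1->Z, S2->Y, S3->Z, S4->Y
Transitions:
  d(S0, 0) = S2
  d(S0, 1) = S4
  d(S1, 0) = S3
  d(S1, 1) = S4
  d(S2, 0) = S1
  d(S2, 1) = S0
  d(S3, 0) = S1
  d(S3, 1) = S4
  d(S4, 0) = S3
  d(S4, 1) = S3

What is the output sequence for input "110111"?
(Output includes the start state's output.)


Start: S0 (output X)
  --1--> S4 (output Y)
  --1--> S3 (output Z)
  --0--> S1 (output Z)
  --1--> S4 (output Y)
  --1--> S3 (output Z)
  --1--> S4 (output Y)

"XYZZYZY"


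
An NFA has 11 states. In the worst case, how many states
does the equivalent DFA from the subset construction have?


Subset construction: one DFA state per subset of NFA states.
2^11 = 2048

2048


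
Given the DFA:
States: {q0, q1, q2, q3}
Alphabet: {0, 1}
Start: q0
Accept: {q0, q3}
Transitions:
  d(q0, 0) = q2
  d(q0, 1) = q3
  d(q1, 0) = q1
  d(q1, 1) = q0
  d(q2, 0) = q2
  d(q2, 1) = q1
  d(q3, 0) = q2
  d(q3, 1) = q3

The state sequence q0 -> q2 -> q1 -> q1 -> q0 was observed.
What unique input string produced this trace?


Trace back each transition to find the symbol:
  q0 --[0]--> q2
  q2 --[1]--> q1
  q1 --[0]--> q1
  q1 --[1]--> q0

"0101"


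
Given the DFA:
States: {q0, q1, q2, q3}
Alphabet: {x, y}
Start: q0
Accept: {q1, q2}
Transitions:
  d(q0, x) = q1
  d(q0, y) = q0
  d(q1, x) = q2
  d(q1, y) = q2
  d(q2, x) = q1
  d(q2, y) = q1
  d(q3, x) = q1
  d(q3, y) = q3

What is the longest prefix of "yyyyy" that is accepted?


Run the DFA, marking each prefix where the state is accepting:
  "" -> q0 [reject]
  "y" -> q0 [reject]
  "yy" -> q0 [reject]
  "yyy" -> q0 [reject]
  "yyyy" -> q0 [reject]
  "yyyyy" -> q0 [reject]

No prefix is accepted


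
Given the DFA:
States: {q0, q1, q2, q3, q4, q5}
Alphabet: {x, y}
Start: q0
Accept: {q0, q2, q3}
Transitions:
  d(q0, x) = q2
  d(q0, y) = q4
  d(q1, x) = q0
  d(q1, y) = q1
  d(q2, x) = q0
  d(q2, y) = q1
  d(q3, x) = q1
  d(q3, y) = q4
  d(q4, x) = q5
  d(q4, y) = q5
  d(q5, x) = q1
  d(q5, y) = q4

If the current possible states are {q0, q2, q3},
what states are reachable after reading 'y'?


Apply transition on 'y' from each current state:
  d(q0, y) = q4
  d(q2, y) = q1
  d(q3, y) = q4

{q1, q4}


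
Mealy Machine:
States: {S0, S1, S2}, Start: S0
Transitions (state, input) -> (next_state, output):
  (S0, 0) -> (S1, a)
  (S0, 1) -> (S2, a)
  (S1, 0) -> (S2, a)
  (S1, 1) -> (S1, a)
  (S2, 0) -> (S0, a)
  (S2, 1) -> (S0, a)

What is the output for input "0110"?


Step-by-step:
  (S0, 0) -> (S1, a)
  (S1, 1) -> (S1, a)
  (S1, 1) -> (S1, a)
  (S1, 0) -> (S2, a)

"aaaa"


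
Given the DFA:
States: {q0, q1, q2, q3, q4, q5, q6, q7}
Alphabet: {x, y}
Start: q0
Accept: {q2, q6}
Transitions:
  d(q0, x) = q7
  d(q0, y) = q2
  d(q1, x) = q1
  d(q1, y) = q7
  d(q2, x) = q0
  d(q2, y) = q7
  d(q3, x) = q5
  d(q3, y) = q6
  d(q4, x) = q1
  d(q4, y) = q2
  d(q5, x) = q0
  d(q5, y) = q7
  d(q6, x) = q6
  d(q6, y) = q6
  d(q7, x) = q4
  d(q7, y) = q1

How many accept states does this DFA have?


Accept states listed: {q2, q6}
Counting: q2(1) q6(2)

2


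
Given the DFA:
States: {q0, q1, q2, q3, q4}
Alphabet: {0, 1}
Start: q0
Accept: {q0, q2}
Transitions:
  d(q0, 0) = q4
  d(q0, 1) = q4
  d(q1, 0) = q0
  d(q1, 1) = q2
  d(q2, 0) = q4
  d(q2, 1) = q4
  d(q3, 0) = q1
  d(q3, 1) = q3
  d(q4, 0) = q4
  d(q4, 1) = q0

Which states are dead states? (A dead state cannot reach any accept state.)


Forward reachability from each state:
  q0 -> reaches accept state q0 (live)
  q1 -> reaches accept state q0 (live)
  q2 -> reaches accept state q0 (live)
  q3 -> reaches accept state q0 (live)
  q4 -> reaches accept state q0 (live)

None (all states can reach an accept state)


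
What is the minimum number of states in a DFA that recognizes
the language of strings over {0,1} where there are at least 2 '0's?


States: count = 0, 1, ..., 1, and a final '>= 2' state.
Total: 2 + 1 = 3. Accept = '>= 2' state.

3


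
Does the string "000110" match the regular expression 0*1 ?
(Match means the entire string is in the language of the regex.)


|string| = 6; first = '0'; last = '0'

No, "000110" does not match 0*1


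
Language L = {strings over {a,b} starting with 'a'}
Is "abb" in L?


first symbol = 'a'

Yes, "abb" is in L


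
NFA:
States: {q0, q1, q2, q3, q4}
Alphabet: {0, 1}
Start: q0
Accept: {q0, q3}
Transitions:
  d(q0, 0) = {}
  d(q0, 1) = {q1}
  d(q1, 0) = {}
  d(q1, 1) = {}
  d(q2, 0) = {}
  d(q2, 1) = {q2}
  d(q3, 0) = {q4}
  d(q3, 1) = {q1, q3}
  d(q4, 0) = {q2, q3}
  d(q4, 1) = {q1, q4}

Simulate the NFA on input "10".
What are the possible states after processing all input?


Start: {q0}
  --1--> {q1}
  --0--> {}

{} (empty set, no valid transitions)


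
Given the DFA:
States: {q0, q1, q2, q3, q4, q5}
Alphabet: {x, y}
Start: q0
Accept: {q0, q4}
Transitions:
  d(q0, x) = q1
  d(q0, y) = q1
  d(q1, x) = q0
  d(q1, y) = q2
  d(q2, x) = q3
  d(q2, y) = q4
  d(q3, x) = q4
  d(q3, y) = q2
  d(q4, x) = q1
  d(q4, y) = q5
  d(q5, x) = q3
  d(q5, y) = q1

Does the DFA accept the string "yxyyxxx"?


Trace: q0 -> q1 -> q0 -> q1 -> q2 -> q3 -> q4 -> q1
Final state: q1
Accept states: {q0, q4}

No, rejected (final state q1 is not an accept state)


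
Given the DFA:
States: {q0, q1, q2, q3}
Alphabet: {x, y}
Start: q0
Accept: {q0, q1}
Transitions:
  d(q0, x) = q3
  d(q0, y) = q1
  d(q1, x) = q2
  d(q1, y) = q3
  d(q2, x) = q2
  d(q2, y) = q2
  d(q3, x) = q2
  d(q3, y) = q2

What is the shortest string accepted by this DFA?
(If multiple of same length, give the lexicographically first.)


BFS by string length (lex-first path to each state shown):
  len 0: q0<-""
Found accept state at length 0.

"" (empty string)


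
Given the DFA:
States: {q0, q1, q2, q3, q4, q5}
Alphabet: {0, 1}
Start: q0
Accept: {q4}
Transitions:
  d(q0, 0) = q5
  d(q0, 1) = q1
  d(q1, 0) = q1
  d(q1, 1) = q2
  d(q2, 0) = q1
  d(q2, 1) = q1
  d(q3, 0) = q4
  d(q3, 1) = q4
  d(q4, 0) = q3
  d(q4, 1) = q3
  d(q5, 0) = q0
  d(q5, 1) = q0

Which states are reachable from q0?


BFS from q0:
  layer 0: {q0}
  layer 1: {q1, q5}
  layer 2: {q2}

{q0, q1, q2, q5}


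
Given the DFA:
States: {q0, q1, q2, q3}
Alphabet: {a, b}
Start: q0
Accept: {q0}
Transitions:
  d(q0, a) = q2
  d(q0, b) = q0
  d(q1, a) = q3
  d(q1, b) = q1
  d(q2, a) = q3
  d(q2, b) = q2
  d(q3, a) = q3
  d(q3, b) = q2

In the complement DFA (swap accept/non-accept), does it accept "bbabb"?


Trace: q0 -> q0 -> q0 -> q2 -> q2 -> q2
Final: q2
Original accept: {q0}
Complement: q2 is not in original accept

Yes, complement accepts (original rejects)


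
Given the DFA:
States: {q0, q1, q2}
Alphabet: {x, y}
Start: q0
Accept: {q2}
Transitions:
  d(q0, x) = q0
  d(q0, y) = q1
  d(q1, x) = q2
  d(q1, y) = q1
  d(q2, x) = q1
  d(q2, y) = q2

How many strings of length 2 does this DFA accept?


Enumerating all length-2 strings:
  "xx" -> q0 [reject]
  "xy" -> q1 [reject]
  "yx" -> q2 [accept]
  "yy" -> q1 [reject]

1 out of 4


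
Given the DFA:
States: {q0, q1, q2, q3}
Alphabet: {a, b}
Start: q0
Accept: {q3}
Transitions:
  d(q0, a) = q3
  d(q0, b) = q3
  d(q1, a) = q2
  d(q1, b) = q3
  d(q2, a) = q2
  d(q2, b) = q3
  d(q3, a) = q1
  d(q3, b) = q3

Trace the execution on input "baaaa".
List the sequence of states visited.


Input: baaaa
d(q0, b) = q3
d(q3, a) = q1
d(q1, a) = q2
d(q2, a) = q2
d(q2, a) = q2


q0 -> q3 -> q1 -> q2 -> q2 -> q2


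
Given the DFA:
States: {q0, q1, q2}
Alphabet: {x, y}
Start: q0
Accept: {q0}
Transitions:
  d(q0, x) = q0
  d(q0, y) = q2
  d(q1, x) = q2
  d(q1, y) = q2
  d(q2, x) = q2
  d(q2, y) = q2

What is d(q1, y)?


Looking up transition d(q1, y)

q2


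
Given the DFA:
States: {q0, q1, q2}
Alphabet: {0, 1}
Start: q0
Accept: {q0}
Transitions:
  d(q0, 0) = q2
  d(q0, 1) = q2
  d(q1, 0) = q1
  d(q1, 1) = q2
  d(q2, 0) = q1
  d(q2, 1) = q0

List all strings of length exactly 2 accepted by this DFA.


All strings of length 2: 4 total
Accepted: 2

"01", "11"


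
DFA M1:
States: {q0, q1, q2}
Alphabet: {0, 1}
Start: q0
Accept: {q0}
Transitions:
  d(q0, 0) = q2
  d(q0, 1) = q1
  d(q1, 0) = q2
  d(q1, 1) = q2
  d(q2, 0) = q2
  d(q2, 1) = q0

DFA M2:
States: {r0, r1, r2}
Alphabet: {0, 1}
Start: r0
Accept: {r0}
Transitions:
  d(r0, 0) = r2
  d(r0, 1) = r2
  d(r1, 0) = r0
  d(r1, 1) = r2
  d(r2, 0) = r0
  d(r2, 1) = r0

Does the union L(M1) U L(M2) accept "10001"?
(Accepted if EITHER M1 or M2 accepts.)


M1: final=q0 accepted=True
M2: final=r2 accepted=False

Yes, union accepts


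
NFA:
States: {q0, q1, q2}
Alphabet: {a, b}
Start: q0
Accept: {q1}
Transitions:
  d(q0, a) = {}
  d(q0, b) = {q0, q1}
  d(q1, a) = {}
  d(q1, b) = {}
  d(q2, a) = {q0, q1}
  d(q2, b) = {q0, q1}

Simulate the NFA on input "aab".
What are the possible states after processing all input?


Start: {q0}
  --a--> {}
  --a--> {}
  --b--> {}

{} (empty set, no valid transitions)


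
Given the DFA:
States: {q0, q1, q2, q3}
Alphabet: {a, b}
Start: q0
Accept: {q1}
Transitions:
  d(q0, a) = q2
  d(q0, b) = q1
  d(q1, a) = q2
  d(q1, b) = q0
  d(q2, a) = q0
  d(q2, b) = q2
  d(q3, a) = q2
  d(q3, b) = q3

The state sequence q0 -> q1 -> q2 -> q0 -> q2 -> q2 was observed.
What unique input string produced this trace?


Trace back each transition to find the symbol:
  q0 --[b]--> q1
  q1 --[a]--> q2
  q2 --[a]--> q0
  q0 --[a]--> q2
  q2 --[b]--> q2

"baaab"


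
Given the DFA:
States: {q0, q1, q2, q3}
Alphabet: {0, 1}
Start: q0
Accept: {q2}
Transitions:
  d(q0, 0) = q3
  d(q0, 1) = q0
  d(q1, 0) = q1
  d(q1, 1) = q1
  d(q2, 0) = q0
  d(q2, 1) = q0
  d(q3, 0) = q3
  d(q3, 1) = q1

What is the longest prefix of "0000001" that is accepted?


Run the DFA, marking each prefix where the state is accepting:
  "" -> q0 [reject]
  "0" -> q3 [reject]
  "00" -> q3 [reject]
  "000" -> q3 [reject]
  "0000" -> q3 [reject]
  "00000" -> q3 [reject]
  "000000" -> q3 [reject]
  "0000001" -> q1 [reject]

No prefix is accepted


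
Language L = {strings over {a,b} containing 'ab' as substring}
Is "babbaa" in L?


'ab' occurs at index 1

Yes, "babbaa" is in L


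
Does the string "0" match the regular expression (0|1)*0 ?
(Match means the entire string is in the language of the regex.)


|string| = 1; first = '0'; last = '0'

Yes, "0" matches (0|1)*0


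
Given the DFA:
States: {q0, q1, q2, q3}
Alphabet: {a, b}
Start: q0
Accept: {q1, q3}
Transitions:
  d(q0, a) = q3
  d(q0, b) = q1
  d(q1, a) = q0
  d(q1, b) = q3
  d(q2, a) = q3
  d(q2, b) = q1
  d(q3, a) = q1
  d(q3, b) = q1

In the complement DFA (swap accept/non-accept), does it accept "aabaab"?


Trace: q0 -> q3 -> q1 -> q3 -> q1 -> q0 -> q1
Final: q1
Original accept: {q1, q3}
Complement: q1 is in original accept

No, complement rejects (original accepts)


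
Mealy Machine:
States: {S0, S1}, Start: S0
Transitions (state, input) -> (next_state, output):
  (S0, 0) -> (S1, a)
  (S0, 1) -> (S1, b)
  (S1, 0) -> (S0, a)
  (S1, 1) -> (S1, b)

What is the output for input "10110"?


Step-by-step:
  (S0, 1) -> (S1, b)
  (S1, 0) -> (S0, a)
  (S0, 1) -> (S1, b)
  (S1, 1) -> (S1, b)
  (S1, 0) -> (S0, a)

"babba"


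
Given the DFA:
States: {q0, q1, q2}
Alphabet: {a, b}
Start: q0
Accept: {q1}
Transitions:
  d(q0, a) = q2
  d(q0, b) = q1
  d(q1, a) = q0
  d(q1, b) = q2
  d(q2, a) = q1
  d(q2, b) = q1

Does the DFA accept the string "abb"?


Trace: q0 -> q2 -> q1 -> q2
Final state: q2
Accept states: {q1}

No, rejected (final state q2 is not an accept state)


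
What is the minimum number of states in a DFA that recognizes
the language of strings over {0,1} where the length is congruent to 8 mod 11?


States track (length) mod 11.
Need 11 states: one per remainder 0..10; accept = remainder 8.

11


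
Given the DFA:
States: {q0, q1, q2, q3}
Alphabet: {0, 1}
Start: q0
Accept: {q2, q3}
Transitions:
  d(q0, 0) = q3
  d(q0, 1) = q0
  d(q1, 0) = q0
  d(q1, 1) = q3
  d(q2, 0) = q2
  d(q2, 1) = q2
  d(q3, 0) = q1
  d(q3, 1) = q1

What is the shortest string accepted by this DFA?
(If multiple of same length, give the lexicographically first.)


BFS by string length (lex-first path to each state shown):
  len 0: q0<-""
  len 1: q0<-"1", q3<-"0"
Found accept state at length 1.

"0"


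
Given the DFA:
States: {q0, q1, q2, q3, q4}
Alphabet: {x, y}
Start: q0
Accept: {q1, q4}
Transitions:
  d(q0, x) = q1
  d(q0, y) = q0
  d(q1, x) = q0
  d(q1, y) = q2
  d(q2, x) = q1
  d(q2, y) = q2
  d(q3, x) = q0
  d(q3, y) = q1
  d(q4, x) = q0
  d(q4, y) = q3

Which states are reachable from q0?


BFS from q0:
  layer 0: {q0}
  layer 1: {q1}
  layer 2: {q2}

{q0, q1, q2}


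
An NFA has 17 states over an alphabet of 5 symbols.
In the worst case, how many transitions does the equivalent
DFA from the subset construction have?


Subset construction: one DFA state per subset of NFA states = 2^17 = 131072 states.
Each DFA state has 5 outgoing transitions: 131072 * 5 = 655360

655360


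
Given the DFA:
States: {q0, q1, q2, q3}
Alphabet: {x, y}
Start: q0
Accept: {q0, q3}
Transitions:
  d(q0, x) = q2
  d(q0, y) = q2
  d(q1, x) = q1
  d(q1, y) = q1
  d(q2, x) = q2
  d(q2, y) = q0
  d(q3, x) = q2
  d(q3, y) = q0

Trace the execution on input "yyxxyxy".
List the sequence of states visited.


Input: yyxxyxy
d(q0, y) = q2
d(q2, y) = q0
d(q0, x) = q2
d(q2, x) = q2
d(q2, y) = q0
d(q0, x) = q2
d(q2, y) = q0


q0 -> q2 -> q0 -> q2 -> q2 -> q0 -> q2 -> q0


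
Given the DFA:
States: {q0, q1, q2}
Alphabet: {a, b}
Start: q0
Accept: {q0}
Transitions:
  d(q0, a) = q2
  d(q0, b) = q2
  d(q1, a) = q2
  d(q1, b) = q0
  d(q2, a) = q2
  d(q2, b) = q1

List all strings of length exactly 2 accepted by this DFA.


All strings of length 2: 4 total
Accepted: 0

None


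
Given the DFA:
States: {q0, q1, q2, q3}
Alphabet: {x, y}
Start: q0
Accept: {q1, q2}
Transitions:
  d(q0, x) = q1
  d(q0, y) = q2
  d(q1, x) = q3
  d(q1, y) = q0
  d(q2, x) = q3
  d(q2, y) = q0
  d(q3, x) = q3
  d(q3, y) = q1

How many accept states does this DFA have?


Accept states listed: {q1, q2}
Counting: q1(1) q2(2)

2


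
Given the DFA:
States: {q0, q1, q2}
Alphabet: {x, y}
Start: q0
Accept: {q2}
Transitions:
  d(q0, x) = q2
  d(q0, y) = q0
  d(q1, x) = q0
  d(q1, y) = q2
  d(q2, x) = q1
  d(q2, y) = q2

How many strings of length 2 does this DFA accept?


Enumerating all length-2 strings:
  "xx" -> q1 [reject]
  "xy" -> q2 [accept]
  "yx" -> q2 [accept]
  "yy" -> q0 [reject]

2 out of 4


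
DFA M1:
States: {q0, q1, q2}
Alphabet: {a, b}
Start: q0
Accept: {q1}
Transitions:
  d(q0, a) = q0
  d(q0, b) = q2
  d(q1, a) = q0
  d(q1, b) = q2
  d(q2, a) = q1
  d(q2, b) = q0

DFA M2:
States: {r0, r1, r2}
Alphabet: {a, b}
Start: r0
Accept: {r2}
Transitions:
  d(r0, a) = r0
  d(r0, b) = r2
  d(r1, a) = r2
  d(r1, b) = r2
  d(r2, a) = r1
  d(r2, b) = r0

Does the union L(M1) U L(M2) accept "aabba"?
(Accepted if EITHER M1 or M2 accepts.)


M1: final=q0 accepted=False
M2: final=r0 accepted=False

No, union rejects (neither accepts)


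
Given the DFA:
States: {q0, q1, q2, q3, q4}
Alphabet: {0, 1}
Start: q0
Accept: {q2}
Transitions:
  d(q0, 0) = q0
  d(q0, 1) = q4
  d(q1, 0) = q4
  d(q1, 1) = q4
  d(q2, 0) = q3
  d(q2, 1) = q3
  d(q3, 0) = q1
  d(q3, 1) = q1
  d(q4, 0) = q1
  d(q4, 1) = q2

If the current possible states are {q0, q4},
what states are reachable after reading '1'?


Apply transition on '1' from each current state:
  d(q0, 1) = q4
  d(q4, 1) = q2

{q2, q4}


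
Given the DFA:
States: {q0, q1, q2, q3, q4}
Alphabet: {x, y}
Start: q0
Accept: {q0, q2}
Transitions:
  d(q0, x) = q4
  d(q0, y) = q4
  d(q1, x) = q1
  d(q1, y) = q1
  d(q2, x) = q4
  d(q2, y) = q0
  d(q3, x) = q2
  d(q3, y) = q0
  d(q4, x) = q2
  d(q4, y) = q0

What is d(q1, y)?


Looking up transition d(q1, y)

q1


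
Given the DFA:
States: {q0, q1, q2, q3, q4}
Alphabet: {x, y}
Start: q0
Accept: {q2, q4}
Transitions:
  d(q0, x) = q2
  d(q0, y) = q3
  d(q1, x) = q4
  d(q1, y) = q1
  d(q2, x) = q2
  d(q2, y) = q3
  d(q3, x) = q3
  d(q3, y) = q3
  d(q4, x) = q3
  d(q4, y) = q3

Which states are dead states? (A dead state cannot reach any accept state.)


Forward reachability from each state:
  q0 -> reaches accept state q2 (live)
  q1 -> reaches accept state q4 (live)
  q2 -> reaches accept state q2 (live)
  q3 -> reaches {q3}, no accept state (dead)
  q4 -> reaches accept state q4 (live)

{q3}


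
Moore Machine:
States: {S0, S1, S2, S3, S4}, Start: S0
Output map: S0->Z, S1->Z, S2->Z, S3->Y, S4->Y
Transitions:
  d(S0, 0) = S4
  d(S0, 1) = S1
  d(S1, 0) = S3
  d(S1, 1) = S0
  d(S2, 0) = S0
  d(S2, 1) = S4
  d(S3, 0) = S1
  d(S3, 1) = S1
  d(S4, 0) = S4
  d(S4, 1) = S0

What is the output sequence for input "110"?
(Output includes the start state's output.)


Start: S0 (output Z)
  --1--> S1 (output Z)
  --1--> S0 (output Z)
  --0--> S4 (output Y)

"ZZZY"


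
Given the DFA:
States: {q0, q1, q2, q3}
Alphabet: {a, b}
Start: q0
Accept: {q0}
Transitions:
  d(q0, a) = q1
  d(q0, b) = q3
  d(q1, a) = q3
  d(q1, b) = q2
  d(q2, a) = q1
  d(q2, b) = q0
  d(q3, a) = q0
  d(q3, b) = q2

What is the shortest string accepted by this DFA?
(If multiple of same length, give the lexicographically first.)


BFS by string length (lex-first path to each state shown):
  len 0: q0<-""
Found accept state at length 0.

"" (empty string)


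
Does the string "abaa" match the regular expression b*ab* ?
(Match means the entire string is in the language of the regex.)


|string| = 4; first = 'a'; last = 'a'

No, "abaa" does not match b*ab*


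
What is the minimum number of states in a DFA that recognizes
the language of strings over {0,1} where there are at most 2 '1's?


States: count = 0, 1, ..., 2 (all accepting; 3 states), plus a dead state for count > 2.
Total: 3 + 1 = 4.

4


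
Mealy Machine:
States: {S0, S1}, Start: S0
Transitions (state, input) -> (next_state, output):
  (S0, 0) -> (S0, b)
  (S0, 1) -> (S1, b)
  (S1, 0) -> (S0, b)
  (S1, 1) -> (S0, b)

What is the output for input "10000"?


Step-by-step:
  (S0, 1) -> (S1, b)
  (S1, 0) -> (S0, b)
  (S0, 0) -> (S0, b)
  (S0, 0) -> (S0, b)
  (S0, 0) -> (S0, b)

"bbbbb"


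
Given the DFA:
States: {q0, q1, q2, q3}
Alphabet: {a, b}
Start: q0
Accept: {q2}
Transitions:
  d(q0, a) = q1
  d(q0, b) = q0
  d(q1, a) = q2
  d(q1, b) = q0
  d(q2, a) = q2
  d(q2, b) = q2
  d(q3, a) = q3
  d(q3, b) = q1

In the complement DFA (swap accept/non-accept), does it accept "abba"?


Trace: q0 -> q1 -> q0 -> q0 -> q1
Final: q1
Original accept: {q2}
Complement: q1 is not in original accept

Yes, complement accepts (original rejects)


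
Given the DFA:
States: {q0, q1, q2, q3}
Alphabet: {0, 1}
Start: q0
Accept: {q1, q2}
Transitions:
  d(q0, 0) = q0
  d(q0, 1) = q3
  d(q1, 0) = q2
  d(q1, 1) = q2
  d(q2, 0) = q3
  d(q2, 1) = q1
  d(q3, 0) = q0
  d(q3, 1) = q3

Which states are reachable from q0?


BFS from q0:
  layer 0: {q0}
  layer 1: {q3}

{q0, q3}


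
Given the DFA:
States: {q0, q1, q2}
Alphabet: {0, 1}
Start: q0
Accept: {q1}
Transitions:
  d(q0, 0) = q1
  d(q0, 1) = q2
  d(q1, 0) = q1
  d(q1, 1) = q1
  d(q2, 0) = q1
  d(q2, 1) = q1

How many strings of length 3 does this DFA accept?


Enumerating all length-3 strings:
  "000" -> q1 [accept]
  "001" -> q1 [accept]
  "010" -> q1 [accept]
  "011" -> q1 [accept]
  "100" -> q1 [accept]
  "101" -> q1 [accept]
  "110" -> q1 [accept]
  "111" -> q1 [accept]

8 out of 8


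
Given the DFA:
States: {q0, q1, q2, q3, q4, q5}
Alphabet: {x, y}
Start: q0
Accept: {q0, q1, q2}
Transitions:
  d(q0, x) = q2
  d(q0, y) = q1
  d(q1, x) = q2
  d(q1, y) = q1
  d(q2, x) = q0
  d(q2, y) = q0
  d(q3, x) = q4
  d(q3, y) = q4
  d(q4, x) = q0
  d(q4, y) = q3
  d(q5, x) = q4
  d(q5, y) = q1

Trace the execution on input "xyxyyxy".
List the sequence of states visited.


Input: xyxyyxy
d(q0, x) = q2
d(q2, y) = q0
d(q0, x) = q2
d(q2, y) = q0
d(q0, y) = q1
d(q1, x) = q2
d(q2, y) = q0


q0 -> q2 -> q0 -> q2 -> q0 -> q1 -> q2 -> q0


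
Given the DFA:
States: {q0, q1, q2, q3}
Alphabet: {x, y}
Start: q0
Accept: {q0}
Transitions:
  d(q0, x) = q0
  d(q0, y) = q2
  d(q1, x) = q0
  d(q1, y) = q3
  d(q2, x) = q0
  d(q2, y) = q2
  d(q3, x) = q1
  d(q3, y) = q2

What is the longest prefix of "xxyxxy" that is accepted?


Run the DFA, marking each prefix where the state is accepting:
  "" -> q0 [accept]
  "x" -> q0 [accept]
  "xx" -> q0 [accept]
  "xxy" -> q2 [reject]
  "xxyx" -> q0 [accept]
  "xxyxx" -> q0 [accept]
  "xxyxxy" -> q2 [reject]

"xxyxx"
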